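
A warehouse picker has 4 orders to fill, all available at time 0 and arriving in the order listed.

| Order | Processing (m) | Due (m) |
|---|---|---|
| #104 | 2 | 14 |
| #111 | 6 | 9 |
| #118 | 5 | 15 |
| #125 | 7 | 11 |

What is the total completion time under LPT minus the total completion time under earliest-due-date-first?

4

LPT (decreasing processing time): #125 #111 #118 #104.
#125: 0→7
#111: 7→13
#118: 13→18
#104: 18→20
Sum = 7+13+18+20 = 58.
EDD (increasing due date): #111 #125 #104 #118.
#111: 0→6
#125: 6→13
#104: 13→15
#118: 15→20
Sum = 6+13+15+20 = 54.
Difference = 58 − 54 = 4.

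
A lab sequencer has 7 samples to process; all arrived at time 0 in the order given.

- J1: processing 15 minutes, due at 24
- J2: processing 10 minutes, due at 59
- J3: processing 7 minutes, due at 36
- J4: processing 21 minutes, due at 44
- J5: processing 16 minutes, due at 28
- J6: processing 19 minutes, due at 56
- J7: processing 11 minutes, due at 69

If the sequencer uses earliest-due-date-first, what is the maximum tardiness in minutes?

30

EDD (increasing due date): J1 J5 J3 J4 J6 J2 J7.
J1: 0→15, due 24, tardiness 0
J5: 15→31, due 28, tardiness 3
J3: 31→38, due 36, tardiness 2
J4: 38→59, due 44, tardiness 15
J6: 59→78, due 56, tardiness 22
J2: 78→88, due 59, tardiness 29
J7: 88→99, due 69, tardiness 30
Maximum = 30.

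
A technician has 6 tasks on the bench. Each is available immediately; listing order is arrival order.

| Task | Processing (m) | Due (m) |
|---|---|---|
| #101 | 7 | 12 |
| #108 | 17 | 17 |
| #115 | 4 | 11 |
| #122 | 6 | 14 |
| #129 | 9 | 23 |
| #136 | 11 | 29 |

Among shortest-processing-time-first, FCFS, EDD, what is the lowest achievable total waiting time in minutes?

94

SPT (increasing processing time): #115 #122 #101 #129 #136 #108.
#115: waits 0, runs 0→4
#122: waits 4, runs 4→10
#101: waits 10, runs 10→17
#129: waits 17, runs 17→26
#136: waits 26, runs 26→37
#108: waits 37, runs 37→54
Sum = 0+4+10+17+26+37 = 94.
FIFO (arrival order): #101 #108 #115 #122 #129 #136.
#101: waits 0, runs 0→7
#108: waits 7, runs 7→24
#115: waits 24, runs 24→28
#122: waits 28, runs 28→34
#129: waits 34, runs 34→43
#136: waits 43, runs 43→54
Sum = 0+7+24+28+34+43 = 136.
EDD (increasing due date): #115 #101 #122 #108 #129 #136.
#115: waits 0, runs 0→4
#101: waits 4, runs 4→11
#122: waits 11, runs 11→17
#108: waits 17, runs 17→34
#129: waits 34, runs 34→43
#136: waits 43, runs 43→54
Sum = 0+4+11+17+34+43 = 109.
SPT 94, FIFO 136, EDD 109 → minimum 94.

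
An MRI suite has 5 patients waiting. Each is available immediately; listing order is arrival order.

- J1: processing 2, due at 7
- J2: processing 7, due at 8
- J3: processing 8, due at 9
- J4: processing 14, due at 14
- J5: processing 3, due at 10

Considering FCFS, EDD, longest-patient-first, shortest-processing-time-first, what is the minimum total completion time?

73

FIFO (arrival order): J1 J2 J3 J4 J5.
J1: 0→2
J2: 2→9
J3: 9→17
J4: 17→31
J5: 31→34
Sum = 2+9+17+31+34 = 93.
EDD (increasing due date): J1 J2 J3 J5 J4.
J1: 0→2
J2: 2→9
J3: 9→17
J5: 17→20
J4: 20→34
Sum = 2+9+17+20+34 = 82.
LPT (decreasing processing time): J4 J3 J2 J5 J1.
J4: 0→14
J3: 14→22
J2: 22→29
J5: 29→32
J1: 32→34
Sum = 14+22+29+32+34 = 131.
SPT (increasing processing time): J1 J5 J2 J3 J4.
J1: 0→2
J5: 2→5
J2: 5→12
J3: 12→20
J4: 20→34
Sum = 2+5+12+20+34 = 73.
FIFO 93, EDD 82, LPT 131, SPT 73 → minimum 73.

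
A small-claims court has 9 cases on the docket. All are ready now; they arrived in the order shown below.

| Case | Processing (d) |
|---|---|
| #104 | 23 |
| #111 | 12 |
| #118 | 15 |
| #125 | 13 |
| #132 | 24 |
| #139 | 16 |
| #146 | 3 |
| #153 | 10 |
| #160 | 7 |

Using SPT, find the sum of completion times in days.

468

SPT (increasing processing time): #146 #160 #153 #111 #125 #118 #139 #104 #132.
#146: 0→3
#160: 3→10
#153: 10→20
#111: 20→32
#125: 32→45
#118: 45→60
#139: 60→76
#104: 76→99
#132: 99→123
Sum = 3+10+20+32+45+60+76+99+123 = 468.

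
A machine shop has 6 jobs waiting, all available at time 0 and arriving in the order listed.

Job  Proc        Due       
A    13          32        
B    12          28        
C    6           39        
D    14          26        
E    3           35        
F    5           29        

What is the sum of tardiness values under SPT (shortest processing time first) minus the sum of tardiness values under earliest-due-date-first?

-6

SPT (increasing processing time): E F C B A D.
E: 0→3, due 35, tardiness 0
F: 3→8, due 29, tardiness 0
C: 8→14, due 39, tardiness 0
B: 14→26, due 28, tardiness 0
A: 26→39, due 32, tardiness 7
D: 39→53, due 26, tardiness 27
Sum = 0+0+0+0+7+27 = 34.
EDD (increasing due date): D B F A E C.
D: 0→14, due 26, tardiness 0
B: 14→26, due 28, tardiness 0
F: 26→31, due 29, tardiness 2
A: 31→44, due 32, tardiness 12
E: 44→47, due 35, tardiness 12
C: 47→53, due 39, tardiness 14
Sum = 0+0+2+12+12+14 = 40.
Difference = 34 − 40 = -6.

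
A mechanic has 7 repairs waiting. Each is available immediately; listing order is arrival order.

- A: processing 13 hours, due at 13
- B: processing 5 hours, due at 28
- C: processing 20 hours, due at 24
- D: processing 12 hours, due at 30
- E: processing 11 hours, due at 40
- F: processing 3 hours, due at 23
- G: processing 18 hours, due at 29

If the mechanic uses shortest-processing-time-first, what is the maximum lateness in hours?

58

SPT (increasing processing time): F B E D A G C.
F: 0→3, due 23, lateness -20
B: 3→8, due 28, lateness -20
E: 8→19, due 40, lateness -21
D: 19→31, due 30, lateness 1
A: 31→44, due 13, lateness 31
G: 44→62, due 29, lateness 33
C: 62→82, due 24, lateness 58
Maximum = 58.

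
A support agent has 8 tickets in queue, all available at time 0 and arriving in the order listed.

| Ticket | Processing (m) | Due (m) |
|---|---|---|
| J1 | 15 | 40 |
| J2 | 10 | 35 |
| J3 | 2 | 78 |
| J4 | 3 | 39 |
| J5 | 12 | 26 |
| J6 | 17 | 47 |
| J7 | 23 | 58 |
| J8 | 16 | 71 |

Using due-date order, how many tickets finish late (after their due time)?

4

EDD (increasing due date): J5 J2 J4 J1 J6 J7 J8 J3.
J5: 0→12, due 26, tardiness 0
J2: 12→22, due 35, tardiness 0
J4: 22→25, due 39, tardiness 0
J1: 25→40, due 40, tardiness 0
J6: 40→57, due 47, tardiness 10
J7: 57→80, due 58, tardiness 22
J8: 80→96, due 71, tardiness 25
J3: 96→98, due 78, tardiness 20
Late tickets: 4.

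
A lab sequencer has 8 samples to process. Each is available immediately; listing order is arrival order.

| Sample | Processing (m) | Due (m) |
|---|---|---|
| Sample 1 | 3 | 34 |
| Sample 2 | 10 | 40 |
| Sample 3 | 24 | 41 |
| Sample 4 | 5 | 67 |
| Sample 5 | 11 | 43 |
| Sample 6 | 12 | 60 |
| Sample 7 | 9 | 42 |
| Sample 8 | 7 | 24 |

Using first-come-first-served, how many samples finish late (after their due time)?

4

FIFO (arrival order): Sample 1 Sample 2 Sample 3 Sample 4 Sample 5 Sample 6 Sample 7 Sample 8.
Sample 1: 0→3, due 34, tardiness 0
Sample 2: 3→13, due 40, tardiness 0
Sample 3: 13→37, due 41, tardiness 0
Sample 4: 37→42, due 67, tardiness 0
Sample 5: 42→53, due 43, tardiness 10
Sample 6: 53→65, due 60, tardiness 5
Sample 7: 65→74, due 42, tardiness 32
Sample 8: 74→81, due 24, tardiness 57
Late samples: 4.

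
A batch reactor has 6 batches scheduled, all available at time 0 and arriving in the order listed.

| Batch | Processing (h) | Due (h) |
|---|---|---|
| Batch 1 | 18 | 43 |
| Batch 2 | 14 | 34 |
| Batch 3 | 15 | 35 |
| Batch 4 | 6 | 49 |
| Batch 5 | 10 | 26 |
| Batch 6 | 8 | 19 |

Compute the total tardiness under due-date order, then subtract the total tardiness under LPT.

EDD (increasing due date): Batch 6 Batch 5 Batch 2 Batch 3 Batch 1 Batch 4.
Batch 6: 0→8, due 19, tardiness 0
Batch 5: 8→18, due 26, tardiness 0
Batch 2: 18→32, due 34, tardiness 0
Batch 3: 32→47, due 35, tardiness 12
Batch 1: 47→65, due 43, tardiness 22
Batch 4: 65→71, due 49, tardiness 22
Sum = 0+0+0+12+22+22 = 56.
LPT (decreasing processing time): Batch 1 Batch 3 Batch 2 Batch 5 Batch 6 Batch 4.
Batch 1: 0→18, due 43, tardiness 0
Batch 3: 18→33, due 35, tardiness 0
Batch 2: 33→47, due 34, tardiness 13
Batch 5: 47→57, due 26, tardiness 31
Batch 6: 57→65, due 19, tardiness 46
Batch 4: 65→71, due 49, tardiness 22
Sum = 0+0+13+31+46+22 = 112.
Difference = 56 − 112 = -56.

-56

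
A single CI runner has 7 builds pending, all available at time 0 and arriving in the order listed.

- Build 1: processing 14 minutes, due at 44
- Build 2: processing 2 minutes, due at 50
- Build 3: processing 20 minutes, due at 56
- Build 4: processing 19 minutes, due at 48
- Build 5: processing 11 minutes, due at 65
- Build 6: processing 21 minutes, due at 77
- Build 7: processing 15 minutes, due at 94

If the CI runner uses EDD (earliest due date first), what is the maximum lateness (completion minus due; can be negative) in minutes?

10

EDD (increasing due date): Build 1 Build 4 Build 2 Build 3 Build 5 Build 6 Build 7.
Build 1: 0→14, due 44, lateness -30
Build 4: 14→33, due 48, lateness -15
Build 2: 33→35, due 50, lateness -15
Build 3: 35→55, due 56, lateness -1
Build 5: 55→66, due 65, lateness 1
Build 6: 66→87, due 77, lateness 10
Build 7: 87→102, due 94, lateness 8
Maximum = 10.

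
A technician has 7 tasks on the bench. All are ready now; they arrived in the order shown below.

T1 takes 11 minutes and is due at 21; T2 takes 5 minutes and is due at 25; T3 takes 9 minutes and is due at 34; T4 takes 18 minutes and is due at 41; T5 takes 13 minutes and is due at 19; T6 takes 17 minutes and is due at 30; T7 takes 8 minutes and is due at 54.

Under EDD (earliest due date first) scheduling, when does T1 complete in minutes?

EDD (increasing due date): T5 T1 T2 T6 T3 T4 T7.
T5: 0→13
T1: 13→24

24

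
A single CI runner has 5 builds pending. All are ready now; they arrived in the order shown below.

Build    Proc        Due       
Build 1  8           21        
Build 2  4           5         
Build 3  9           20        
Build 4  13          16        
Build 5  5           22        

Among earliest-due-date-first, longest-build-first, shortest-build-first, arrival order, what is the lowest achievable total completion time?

95

EDD (increasing due date): Build 2 Build 4 Build 3 Build 1 Build 5.
Build 2: 0→4
Build 4: 4→17
Build 3: 17→26
Build 1: 26→34
Build 5: 34→39
Sum = 4+17+26+34+39 = 120.
LPT (decreasing processing time): Build 4 Build 3 Build 1 Build 5 Build 2.
Build 4: 0→13
Build 3: 13→22
Build 1: 22→30
Build 5: 30→35
Build 2: 35→39
Sum = 13+22+30+35+39 = 139.
SPT (increasing processing time): Build 2 Build 5 Build 1 Build 3 Build 4.
Build 2: 0→4
Build 5: 4→9
Build 1: 9→17
Build 3: 17→26
Build 4: 26→39
Sum = 4+9+17+26+39 = 95.
FIFO (arrival order): Build 1 Build 2 Build 3 Build 4 Build 5.
Build 1: 0→8
Build 2: 8→12
Build 3: 12→21
Build 4: 21→34
Build 5: 34→39
Sum = 8+12+21+34+39 = 114.
EDD 120, LPT 139, SPT 95, FIFO 114 → minimum 95.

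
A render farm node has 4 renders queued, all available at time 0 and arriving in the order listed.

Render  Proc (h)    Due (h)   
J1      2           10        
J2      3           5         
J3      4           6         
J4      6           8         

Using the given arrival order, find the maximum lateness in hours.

7

FIFO (arrival order): J1 J2 J3 J4.
J1: 0→2, due 10, lateness -8
J2: 2→5, due 5, lateness 0
J3: 5→9, due 6, lateness 3
J4: 9→15, due 8, lateness 7
Maximum = 7.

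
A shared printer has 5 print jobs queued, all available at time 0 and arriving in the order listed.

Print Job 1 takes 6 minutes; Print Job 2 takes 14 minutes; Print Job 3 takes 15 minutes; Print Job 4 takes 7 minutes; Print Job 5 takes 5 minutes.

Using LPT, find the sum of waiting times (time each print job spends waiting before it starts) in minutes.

LPT (decreasing processing time): Print Job 3 Print Job 2 Print Job 4 Print Job 1 Print Job 5.
Print Job 3: waits 0, runs 0→15
Print Job 2: waits 15, runs 15→29
Print Job 4: waits 29, runs 29→36
Print Job 1: waits 36, runs 36→42
Print Job 5: waits 42, runs 42→47
Sum = 0+15+29+36+42 = 122.

122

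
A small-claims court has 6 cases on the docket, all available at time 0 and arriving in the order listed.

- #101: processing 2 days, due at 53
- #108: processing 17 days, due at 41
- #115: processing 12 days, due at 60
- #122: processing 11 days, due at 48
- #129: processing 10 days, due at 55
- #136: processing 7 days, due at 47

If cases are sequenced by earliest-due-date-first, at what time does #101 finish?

EDD (increasing due date): #108 #136 #122 #101 #129 #115.
#108: 0→17
#136: 17→24
#122: 24→35
#101: 35→37

37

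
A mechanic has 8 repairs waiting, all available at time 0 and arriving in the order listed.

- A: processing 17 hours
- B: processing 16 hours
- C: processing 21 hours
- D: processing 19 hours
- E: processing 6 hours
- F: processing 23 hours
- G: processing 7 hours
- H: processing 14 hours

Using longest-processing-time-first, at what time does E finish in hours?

123

LPT (decreasing processing time): F C D A B H G E.
F: 0→23
C: 23→44
D: 44→63
A: 63→80
B: 80→96
H: 96→110
G: 110→117
E: 117→123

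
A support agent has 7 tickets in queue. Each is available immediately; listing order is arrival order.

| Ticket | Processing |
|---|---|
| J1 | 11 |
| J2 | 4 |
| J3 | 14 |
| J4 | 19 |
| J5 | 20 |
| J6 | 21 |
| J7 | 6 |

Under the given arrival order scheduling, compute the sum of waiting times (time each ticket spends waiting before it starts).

260

FIFO (arrival order): J1 J2 J3 J4 J5 J6 J7.
J1: waits 0, runs 0→11
J2: waits 11, runs 11→15
J3: waits 15, runs 15→29
J4: waits 29, runs 29→48
J5: waits 48, runs 48→68
J6: waits 68, runs 68→89
J7: waits 89, runs 89→95
Sum = 0+11+15+29+48+68+89 = 260.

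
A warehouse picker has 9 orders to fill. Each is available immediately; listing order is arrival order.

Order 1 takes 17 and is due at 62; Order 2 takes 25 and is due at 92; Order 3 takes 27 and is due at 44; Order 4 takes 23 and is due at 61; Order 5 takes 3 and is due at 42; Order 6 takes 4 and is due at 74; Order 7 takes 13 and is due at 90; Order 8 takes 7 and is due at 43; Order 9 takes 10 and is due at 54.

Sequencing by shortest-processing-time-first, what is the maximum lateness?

85

SPT (increasing processing time): Order 5 Order 6 Order 8 Order 9 Order 7 Order 1 Order 4 Order 2 Order 3.
Order 5: 0→3, due 42, lateness -39
Order 6: 3→7, due 74, lateness -67
Order 8: 7→14, due 43, lateness -29
Order 9: 14→24, due 54, lateness -30
Order 7: 24→37, due 90, lateness -53
Order 1: 37→54, due 62, lateness -8
Order 4: 54→77, due 61, lateness 16
Order 2: 77→102, due 92, lateness 10
Order 3: 102→129, due 44, lateness 85
Maximum = 85.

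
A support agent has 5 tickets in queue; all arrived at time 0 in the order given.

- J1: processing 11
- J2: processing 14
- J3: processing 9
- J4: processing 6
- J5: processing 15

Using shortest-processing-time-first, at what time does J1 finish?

SPT (increasing processing time): J4 J3 J1 J2 J5.
J4: 0→6
J3: 6→15
J1: 15→26

26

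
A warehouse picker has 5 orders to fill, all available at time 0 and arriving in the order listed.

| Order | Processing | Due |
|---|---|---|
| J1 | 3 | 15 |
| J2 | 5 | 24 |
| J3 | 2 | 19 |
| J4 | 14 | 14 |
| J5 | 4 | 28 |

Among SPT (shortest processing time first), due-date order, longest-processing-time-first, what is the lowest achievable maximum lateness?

2

SPT (increasing processing time): J3 J1 J5 J2 J4.
J3: 0→2, due 19, lateness -17
J1: 2→5, due 15, lateness -10
J5: 5→9, due 28, lateness -19
J2: 9→14, due 24, lateness -10
J4: 14→28, due 14, lateness 14
Maximum = 14.
EDD (increasing due date): J4 J1 J3 J2 J5.
J4: 0→14, due 14, lateness 0
J1: 14→17, due 15, lateness 2
J3: 17→19, due 19, lateness 0
J2: 19→24, due 24, lateness 0
J5: 24→28, due 28, lateness 0
Maximum = 2.
LPT (decreasing processing time): J4 J2 J5 J1 J3.
J4: 0→14, due 14, lateness 0
J2: 14→19, due 24, lateness -5
J5: 19→23, due 28, lateness -5
J1: 23→26, due 15, lateness 11
J3: 26→28, due 19, lateness 9
Maximum = 11.
SPT 14, EDD 2, LPT 11 → minimum 2.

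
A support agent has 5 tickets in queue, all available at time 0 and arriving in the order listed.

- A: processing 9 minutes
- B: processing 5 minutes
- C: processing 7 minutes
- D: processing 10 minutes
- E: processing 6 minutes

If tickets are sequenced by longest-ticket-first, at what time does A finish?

19

LPT (decreasing processing time): D A C E B.
D: 0→10
A: 10→19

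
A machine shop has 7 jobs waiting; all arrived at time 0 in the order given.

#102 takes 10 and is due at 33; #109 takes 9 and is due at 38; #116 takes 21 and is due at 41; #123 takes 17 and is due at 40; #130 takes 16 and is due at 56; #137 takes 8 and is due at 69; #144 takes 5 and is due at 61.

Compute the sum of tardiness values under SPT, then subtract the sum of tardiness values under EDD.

SPT (increasing processing time): #144 #137 #109 #102 #130 #123 #116.
#144: 0→5, due 61, tardiness 0
#137: 5→13, due 69, tardiness 0
#109: 13→22, due 38, tardiness 0
#102: 22→32, due 33, tardiness 0
#130: 32→48, due 56, tardiness 0
#123: 48→65, due 40, tardiness 25
#116: 65→86, due 41, tardiness 45
Sum = 0+0+0+0+0+25+45 = 70.
EDD (increasing due date): #102 #109 #123 #116 #130 #144 #137.
#102: 0→10, due 33, tardiness 0
#109: 10→19, due 38, tardiness 0
#123: 19→36, due 40, tardiness 0
#116: 36→57, due 41, tardiness 16
#130: 57→73, due 56, tardiness 17
#144: 73→78, due 61, tardiness 17
#137: 78→86, due 69, tardiness 17
Sum = 0+0+0+16+17+17+17 = 67.
Difference = 70 − 67 = 3.

3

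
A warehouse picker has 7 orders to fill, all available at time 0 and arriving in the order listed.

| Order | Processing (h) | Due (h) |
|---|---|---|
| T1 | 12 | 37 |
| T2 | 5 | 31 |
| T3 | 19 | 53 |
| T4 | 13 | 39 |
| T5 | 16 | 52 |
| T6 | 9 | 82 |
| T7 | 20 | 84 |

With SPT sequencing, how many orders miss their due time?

SPT (increasing processing time): T2 T6 T1 T4 T5 T3 T7.
T2: 0→5, due 31, tardiness 0
T6: 5→14, due 82, tardiness 0
T1: 14→26, due 37, tardiness 0
T4: 26→39, due 39, tardiness 0
T5: 39→55, due 52, tardiness 3
T3: 55→74, due 53, tardiness 21
T7: 74→94, due 84, tardiness 10
Late orders: 3.

3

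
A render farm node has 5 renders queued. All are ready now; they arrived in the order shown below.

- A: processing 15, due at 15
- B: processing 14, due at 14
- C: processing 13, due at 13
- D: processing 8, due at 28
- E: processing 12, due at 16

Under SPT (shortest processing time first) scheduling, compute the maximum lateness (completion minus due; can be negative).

47

SPT (increasing processing time): D E C B A.
D: 0→8, due 28, lateness -20
E: 8→20, due 16, lateness 4
C: 20→33, due 13, lateness 20
B: 33→47, due 14, lateness 33
A: 47→62, due 15, lateness 47
Maximum = 47.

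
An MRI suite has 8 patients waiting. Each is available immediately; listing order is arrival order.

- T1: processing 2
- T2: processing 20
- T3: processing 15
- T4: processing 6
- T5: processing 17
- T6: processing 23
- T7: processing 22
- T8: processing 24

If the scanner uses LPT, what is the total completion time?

LPT (decreasing processing time): T8 T6 T7 T2 T5 T3 T4 T1.
T8: 0→24
T6: 24→47
T7: 47→69
T2: 69→89
T5: 89→106
T3: 106→121
T4: 121→127
T1: 127→129
Sum = 24+47+69+89+106+121+127+129 = 712.

712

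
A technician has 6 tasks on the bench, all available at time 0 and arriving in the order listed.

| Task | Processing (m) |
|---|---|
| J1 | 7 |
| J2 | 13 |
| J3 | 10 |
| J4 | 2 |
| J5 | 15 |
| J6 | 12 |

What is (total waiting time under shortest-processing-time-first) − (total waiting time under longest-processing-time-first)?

-85

SPT (increasing processing time): J4 J1 J3 J6 J2 J5.
J4: waits 0, runs 0→2
J1: waits 2, runs 2→9
J3: waits 9, runs 9→19
J6: waits 19, runs 19→31
J2: waits 31, runs 31→44
J5: waits 44, runs 44→59
Sum = 0+2+9+19+31+44 = 105.
LPT (decreasing processing time): J5 J2 J6 J3 J1 J4.
J5: waits 0, runs 0→15
J2: waits 15, runs 15→28
J6: waits 28, runs 28→40
J3: waits 40, runs 40→50
J1: waits 50, runs 50→57
J4: waits 57, runs 57→59
Sum = 0+15+28+40+50+57 = 190.
Difference = 105 − 190 = -85.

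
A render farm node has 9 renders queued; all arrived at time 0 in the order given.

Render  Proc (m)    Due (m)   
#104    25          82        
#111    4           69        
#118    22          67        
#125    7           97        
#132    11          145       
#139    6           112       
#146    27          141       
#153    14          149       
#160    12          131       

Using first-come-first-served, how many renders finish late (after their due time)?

FIFO (arrival order): #104 #111 #118 #125 #132 #139 #146 #153 #160.
#104: 0→25, due 82, tardiness 0
#111: 25→29, due 69, tardiness 0
#118: 29→51, due 67, tardiness 0
#125: 51→58, due 97, tardiness 0
#132: 58→69, due 145, tardiness 0
#139: 69→75, due 112, tardiness 0
#146: 75→102, due 141, tardiness 0
#153: 102→116, due 149, tardiness 0
#160: 116→128, due 131, tardiness 0
Late renders: 0.

0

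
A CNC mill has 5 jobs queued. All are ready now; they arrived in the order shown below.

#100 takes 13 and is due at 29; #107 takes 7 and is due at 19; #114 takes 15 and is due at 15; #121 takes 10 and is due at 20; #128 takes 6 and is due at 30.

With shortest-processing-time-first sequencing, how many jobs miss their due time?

3

SPT (increasing processing time): #128 #107 #121 #100 #114.
#128: 0→6, due 30, tardiness 0
#107: 6→13, due 19, tardiness 0
#121: 13→23, due 20, tardiness 3
#100: 23→36, due 29, tardiness 7
#114: 36→51, due 15, tardiness 36
Late jobs: 3.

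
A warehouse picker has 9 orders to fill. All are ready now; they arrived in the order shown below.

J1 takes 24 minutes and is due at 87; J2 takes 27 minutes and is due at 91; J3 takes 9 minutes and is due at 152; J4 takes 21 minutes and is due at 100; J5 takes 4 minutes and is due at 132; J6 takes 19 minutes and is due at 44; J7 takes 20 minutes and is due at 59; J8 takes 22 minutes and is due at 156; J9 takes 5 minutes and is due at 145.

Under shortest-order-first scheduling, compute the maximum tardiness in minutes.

SPT (increasing processing time): J5 J9 J3 J6 J7 J4 J8 J1 J2.
J5: 0→4, due 132, tardiness 0
J9: 4→9, due 145, tardiness 0
J3: 9→18, due 152, tardiness 0
J6: 18→37, due 44, tardiness 0
J7: 37→57, due 59, tardiness 0
J4: 57→78, due 100, tardiness 0
J8: 78→100, due 156, tardiness 0
J1: 100→124, due 87, tardiness 37
J2: 124→151, due 91, tardiness 60
Maximum = 60.

60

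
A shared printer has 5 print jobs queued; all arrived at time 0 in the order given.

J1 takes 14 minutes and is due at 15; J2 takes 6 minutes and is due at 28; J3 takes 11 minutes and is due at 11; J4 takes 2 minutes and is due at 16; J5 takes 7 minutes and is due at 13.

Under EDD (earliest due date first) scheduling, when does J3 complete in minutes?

EDD (increasing due date): J3 J5 J1 J4 J2.
J3: 0→11

11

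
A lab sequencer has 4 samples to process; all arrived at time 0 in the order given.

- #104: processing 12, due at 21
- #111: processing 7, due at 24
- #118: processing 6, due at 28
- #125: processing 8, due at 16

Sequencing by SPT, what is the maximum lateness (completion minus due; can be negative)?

SPT (increasing processing time): #118 #111 #125 #104.
#118: 0→6, due 28, lateness -22
#111: 6→13, due 24, lateness -11
#125: 13→21, due 16, lateness 5
#104: 21→33, due 21, lateness 12
Maximum = 12.

12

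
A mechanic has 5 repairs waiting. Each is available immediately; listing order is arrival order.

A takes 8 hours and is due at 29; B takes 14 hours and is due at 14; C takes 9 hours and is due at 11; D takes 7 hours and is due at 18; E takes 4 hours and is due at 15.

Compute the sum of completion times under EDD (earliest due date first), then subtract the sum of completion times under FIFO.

-6

EDD (increasing due date): C B E D A.
C: 0→9
B: 9→23
E: 23→27
D: 27→34
A: 34→42
Sum = 9+23+27+34+42 = 135.
FIFO (arrival order): A B C D E.
A: 0→8
B: 8→22
C: 22→31
D: 31→38
E: 38→42
Sum = 8+22+31+38+42 = 141.
Difference = 135 − 141 = -6.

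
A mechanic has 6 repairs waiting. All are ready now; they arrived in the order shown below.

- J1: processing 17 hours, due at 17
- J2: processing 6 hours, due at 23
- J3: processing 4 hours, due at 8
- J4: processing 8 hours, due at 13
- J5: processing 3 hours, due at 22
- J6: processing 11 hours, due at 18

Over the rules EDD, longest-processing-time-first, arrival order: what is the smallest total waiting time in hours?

EDD (increasing due date): J3 J4 J1 J6 J5 J2.
J3: waits 0, runs 0→4
J4: waits 4, runs 4→12
J1: waits 12, runs 12→29
J6: waits 29, runs 29→40
J5: waits 40, runs 40→43
J2: waits 43, runs 43→49
Sum = 0+4+12+29+40+43 = 128.
LPT (decreasing processing time): J1 J6 J4 J2 J3 J5.
J1: waits 0, runs 0→17
J6: waits 17, runs 17→28
J4: waits 28, runs 28→36
J2: waits 36, runs 36→42
J3: waits 42, runs 42→46
J5: waits 46, runs 46→49
Sum = 0+17+28+36+42+46 = 169.
FIFO (arrival order): J1 J2 J3 J4 J5 J6.
J1: waits 0, runs 0→17
J2: waits 17, runs 17→23
J3: waits 23, runs 23→27
J4: waits 27, runs 27→35
J5: waits 35, runs 35→38
J6: waits 38, runs 38→49
Sum = 0+17+23+27+35+38 = 140.
EDD 128, LPT 169, FIFO 140 → minimum 128.

128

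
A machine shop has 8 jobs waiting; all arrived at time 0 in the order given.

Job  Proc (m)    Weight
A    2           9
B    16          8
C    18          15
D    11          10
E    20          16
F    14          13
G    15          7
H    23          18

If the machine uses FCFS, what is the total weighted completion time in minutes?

FIFO (arrival order): A B C D E F G H.
A: finishes 2, weight 9, w·C = 18
B: finishes 18, weight 8, w·C = 144
C: finishes 36, weight 15, w·C = 540
D: finishes 47, weight 10, w·C = 470
E: finishes 67, weight 16, w·C = 1072
F: finishes 81, weight 13, w·C = 1053
G: finishes 96, weight 7, w·C = 672
H: finishes 119, weight 18, w·C = 2142
Sum = 18+144+540+470+1072+1053+672+2142 = 6111.

6111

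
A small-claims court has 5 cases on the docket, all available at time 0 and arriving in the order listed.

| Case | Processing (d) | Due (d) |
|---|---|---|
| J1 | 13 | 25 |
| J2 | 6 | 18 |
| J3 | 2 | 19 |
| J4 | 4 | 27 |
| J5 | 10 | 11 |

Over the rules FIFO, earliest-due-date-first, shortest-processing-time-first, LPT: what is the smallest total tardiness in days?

14

FIFO (arrival order): J1 J2 J3 J4 J5.
J1: 0→13, due 25, tardiness 0
J2: 13→19, due 18, tardiness 1
J3: 19→21, due 19, tardiness 2
J4: 21→25, due 27, tardiness 0
J5: 25→35, due 11, tardiness 24
Sum = 0+1+2+0+24 = 27.
EDD (increasing due date): J5 J2 J3 J1 J4.
J5: 0→10, due 11, tardiness 0
J2: 10→16, due 18, tardiness 0
J3: 16→18, due 19, tardiness 0
J1: 18→31, due 25, tardiness 6
J4: 31→35, due 27, tardiness 8
Sum = 0+0+0+6+8 = 14.
SPT (increasing processing time): J3 J4 J2 J5 J1.
J3: 0→2, due 19, tardiness 0
J4: 2→6, due 27, tardiness 0
J2: 6→12, due 18, tardiness 0
J5: 12→22, due 11, tardiness 11
J1: 22→35, due 25, tardiness 10
Sum = 0+0+0+11+10 = 21.
LPT (decreasing processing time): J1 J5 J2 J4 J3.
J1: 0→13, due 25, tardiness 0
J5: 13→23, due 11, tardiness 12
J2: 23→29, due 18, tardiness 11
J4: 29→33, due 27, tardiness 6
J3: 33→35, due 19, tardiness 16
Sum = 0+12+11+6+16 = 45.
FIFO 27, EDD 14, SPT 21, LPT 45 → minimum 14.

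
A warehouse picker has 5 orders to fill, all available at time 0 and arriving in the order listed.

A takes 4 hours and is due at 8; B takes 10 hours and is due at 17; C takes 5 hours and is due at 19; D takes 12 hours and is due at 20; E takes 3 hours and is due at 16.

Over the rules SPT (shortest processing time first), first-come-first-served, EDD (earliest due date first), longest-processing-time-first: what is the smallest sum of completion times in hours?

78

SPT (increasing processing time): E A C B D.
E: 0→3
A: 3→7
C: 7→12
B: 12→22
D: 22→34
Sum = 3+7+12+22+34 = 78.
FIFO (arrival order): A B C D E.
A: 0→4
B: 4→14
C: 14→19
D: 19→31
E: 31→34
Sum = 4+14+19+31+34 = 102.
EDD (increasing due date): A E B C D.
A: 0→4
E: 4→7
B: 7→17
C: 17→22
D: 22→34
Sum = 4+7+17+22+34 = 84.
LPT (decreasing processing time): D B C A E.
D: 0→12
B: 12→22
C: 22→27
A: 27→31
E: 31→34
Sum = 12+22+27+31+34 = 126.
SPT 78, FIFO 102, EDD 84, LPT 126 → minimum 78.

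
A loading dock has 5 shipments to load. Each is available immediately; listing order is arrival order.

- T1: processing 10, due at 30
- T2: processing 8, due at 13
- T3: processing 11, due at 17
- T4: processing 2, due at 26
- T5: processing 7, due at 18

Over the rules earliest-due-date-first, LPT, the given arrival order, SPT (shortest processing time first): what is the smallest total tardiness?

EDD (increasing due date): T2 T3 T5 T4 T1.
T2: 0→8, due 13, tardiness 0
T3: 8→19, due 17, tardiness 2
T5: 19→26, due 18, tardiness 8
T4: 26→28, due 26, tardiness 2
T1: 28→38, due 30, tardiness 8
Sum = 0+2+8+2+8 = 20.
LPT (decreasing processing time): T3 T1 T2 T5 T4.
T3: 0→11, due 17, tardiness 0
T1: 11→21, due 30, tardiness 0
T2: 21→29, due 13, tardiness 16
T5: 29→36, due 18, tardiness 18
T4: 36→38, due 26, tardiness 12
Sum = 0+0+16+18+12 = 46.
FIFO (arrival order): T1 T2 T3 T4 T5.
T1: 0→10, due 30, tardiness 0
T2: 10→18, due 13, tardiness 5
T3: 18→29, due 17, tardiness 12
T4: 29→31, due 26, tardiness 5
T5: 31→38, due 18, tardiness 20
Sum = 0+5+12+5+20 = 42.
SPT (increasing processing time): T4 T5 T2 T1 T3.
T4: 0→2, due 26, tardiness 0
T5: 2→9, due 18, tardiness 0
T2: 9→17, due 13, tardiness 4
T1: 17→27, due 30, tardiness 0
T3: 27→38, due 17, tardiness 21
Sum = 0+0+4+0+21 = 25.
EDD 20, LPT 46, FIFO 42, SPT 25 → minimum 20.

20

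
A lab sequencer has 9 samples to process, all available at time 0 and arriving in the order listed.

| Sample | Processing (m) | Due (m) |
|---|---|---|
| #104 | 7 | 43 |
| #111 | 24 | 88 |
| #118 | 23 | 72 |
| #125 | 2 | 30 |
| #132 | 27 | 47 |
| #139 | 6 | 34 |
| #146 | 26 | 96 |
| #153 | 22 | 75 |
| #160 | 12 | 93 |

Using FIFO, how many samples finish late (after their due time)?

FIFO (arrival order): #104 #111 #118 #125 #132 #139 #146 #153 #160.
#104: 0→7, due 43, tardiness 0
#111: 7→31, due 88, tardiness 0
#118: 31→54, due 72, tardiness 0
#125: 54→56, due 30, tardiness 26
#132: 56→83, due 47, tardiness 36
#139: 83→89, due 34, tardiness 55
#146: 89→115, due 96, tardiness 19
#153: 115→137, due 75, tardiness 62
#160: 137→149, due 93, tardiness 56
Late samples: 6.

6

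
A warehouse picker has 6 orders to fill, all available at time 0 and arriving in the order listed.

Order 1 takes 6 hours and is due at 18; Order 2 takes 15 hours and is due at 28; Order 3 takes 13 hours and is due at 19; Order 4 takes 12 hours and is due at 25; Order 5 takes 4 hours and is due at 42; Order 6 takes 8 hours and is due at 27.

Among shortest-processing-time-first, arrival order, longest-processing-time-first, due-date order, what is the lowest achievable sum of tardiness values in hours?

SPT (increasing processing time): Order 5 Order 1 Order 6 Order 4 Order 3 Order 2.
Order 5: 0→4, due 42, tardiness 0
Order 1: 4→10, due 18, tardiness 0
Order 6: 10→18, due 27, tardiness 0
Order 4: 18→30, due 25, tardiness 5
Order 3: 30→43, due 19, tardiness 24
Order 2: 43→58, due 28, tardiness 30
Sum = 0+0+0+5+24+30 = 59.
FIFO (arrival order): Order 1 Order 2 Order 3 Order 4 Order 5 Order 6.
Order 1: 0→6, due 18, tardiness 0
Order 2: 6→21, due 28, tardiness 0
Order 3: 21→34, due 19, tardiness 15
Order 4: 34→46, due 25, tardiness 21
Order 5: 46→50, due 42, tardiness 8
Order 6: 50→58, due 27, tardiness 31
Sum = 0+0+15+21+8+31 = 75.
LPT (decreasing processing time): Order 2 Order 3 Order 4 Order 6 Order 1 Order 5.
Order 2: 0→15, due 28, tardiness 0
Order 3: 15→28, due 19, tardiness 9
Order 4: 28→40, due 25, tardiness 15
Order 6: 40→48, due 27, tardiness 21
Order 1: 48→54, due 18, tardiness 36
Order 5: 54→58, due 42, tardiness 16
Sum = 0+9+15+21+36+16 = 97.
EDD (increasing due date): Order 1 Order 3 Order 4 Order 6 Order 2 Order 5.
Order 1: 0→6, due 18, tardiness 0
Order 3: 6→19, due 19, tardiness 0
Order 4: 19→31, due 25, tardiness 6
Order 6: 31→39, due 27, tardiness 12
Order 2: 39→54, due 28, tardiness 26
Order 5: 54→58, due 42, tardiness 16
Sum = 0+0+6+12+26+16 = 60.
SPT 59, FIFO 75, LPT 97, EDD 60 → minimum 59.

59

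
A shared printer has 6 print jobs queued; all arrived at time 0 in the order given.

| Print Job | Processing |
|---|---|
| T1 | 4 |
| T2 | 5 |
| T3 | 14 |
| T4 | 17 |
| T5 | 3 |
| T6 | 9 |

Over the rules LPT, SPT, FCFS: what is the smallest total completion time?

130

LPT (decreasing processing time): T4 T3 T6 T2 T1 T5.
T4: 0→17
T3: 17→31
T6: 31→40
T2: 40→45
T1: 45→49
T5: 49→52
Sum = 17+31+40+45+49+52 = 234.
SPT (increasing processing time): T5 T1 T2 T6 T3 T4.
T5: 0→3
T1: 3→7
T2: 7→12
T6: 12→21
T3: 21→35
T4: 35→52
Sum = 3+7+12+21+35+52 = 130.
FIFO (arrival order): T1 T2 T3 T4 T5 T6.
T1: 0→4
T2: 4→9
T3: 9→23
T4: 23→40
T5: 40→43
T6: 43→52
Sum = 4+9+23+40+43+52 = 171.
LPT 234, SPT 130, FIFO 171 → minimum 130.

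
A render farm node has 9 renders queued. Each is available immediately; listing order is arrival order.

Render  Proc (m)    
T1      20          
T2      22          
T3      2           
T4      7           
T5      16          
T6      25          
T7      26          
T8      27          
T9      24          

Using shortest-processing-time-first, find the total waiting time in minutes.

497

SPT (increasing processing time): T3 T4 T5 T1 T2 T9 T6 T7 T8.
T3: waits 0, runs 0→2
T4: waits 2, runs 2→9
T5: waits 9, runs 9→25
T1: waits 25, runs 25→45
T2: waits 45, runs 45→67
T9: waits 67, runs 67→91
T6: waits 91, runs 91→116
T7: waits 116, runs 116→142
T8: waits 142, runs 142→169
Sum = 0+2+9+25+45+67+91+116+142 = 497.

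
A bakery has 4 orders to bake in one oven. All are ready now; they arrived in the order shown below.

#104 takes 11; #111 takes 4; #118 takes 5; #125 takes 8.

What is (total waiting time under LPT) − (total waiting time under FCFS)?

8

LPT (decreasing processing time): #104 #125 #118 #111.
#104: waits 0, runs 0→11
#125: waits 11, runs 11→19
#118: waits 19, runs 19→24
#111: waits 24, runs 24→28
Sum = 0+11+19+24 = 54.
FIFO (arrival order): #104 #111 #118 #125.
#104: waits 0, runs 0→11
#111: waits 11, runs 11→15
#118: waits 15, runs 15→20
#125: waits 20, runs 20→28
Sum = 0+11+15+20 = 46.
Difference = 54 − 46 = 8.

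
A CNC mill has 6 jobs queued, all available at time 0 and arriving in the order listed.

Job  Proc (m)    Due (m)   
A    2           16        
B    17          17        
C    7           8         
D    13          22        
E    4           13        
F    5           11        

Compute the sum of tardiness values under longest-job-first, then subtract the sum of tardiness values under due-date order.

83

LPT (decreasing processing time): B D C F E A.
B: 0→17, due 17, tardiness 0
D: 17→30, due 22, tardiness 8
C: 30→37, due 8, tardiness 29
F: 37→42, due 11, tardiness 31
E: 42→46, due 13, tardiness 33
A: 46→48, due 16, tardiness 32
Sum = 0+8+29+31+33+32 = 133.
EDD (increasing due date): C F E A B D.
C: 0→7, due 8, tardiness 0
F: 7→12, due 11, tardiness 1
E: 12→16, due 13, tardiness 3
A: 16→18, due 16, tardiness 2
B: 18→35, due 17, tardiness 18
D: 35→48, due 22, tardiness 26
Sum = 0+1+3+2+18+26 = 50.
Difference = 133 − 50 = 83.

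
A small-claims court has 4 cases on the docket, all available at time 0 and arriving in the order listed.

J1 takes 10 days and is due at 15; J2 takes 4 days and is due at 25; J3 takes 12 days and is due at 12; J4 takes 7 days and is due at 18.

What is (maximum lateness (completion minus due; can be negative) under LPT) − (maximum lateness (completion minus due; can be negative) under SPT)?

-10

LPT (decreasing processing time): J3 J1 J4 J2.
J3: 0→12, due 12, lateness 0
J1: 12→22, due 15, lateness 7
J4: 22→29, due 18, lateness 11
J2: 29→33, due 25, lateness 8
Maximum = 11.
SPT (increasing processing time): J2 J4 J1 J3.
J2: 0→4, due 25, lateness -21
J4: 4→11, due 18, lateness -7
J1: 11→21, due 15, lateness 6
J3: 21→33, due 12, lateness 21
Maximum = 21.
Difference = 11 − 21 = -10.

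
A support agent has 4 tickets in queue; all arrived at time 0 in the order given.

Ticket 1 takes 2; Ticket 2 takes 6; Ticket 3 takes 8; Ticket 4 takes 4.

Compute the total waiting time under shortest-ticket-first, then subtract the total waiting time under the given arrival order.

-6

SPT (increasing processing time): Ticket 1 Ticket 4 Ticket 2 Ticket 3.
Ticket 1: waits 0, runs 0→2
Ticket 4: waits 2, runs 2→6
Ticket 2: waits 6, runs 6→12
Ticket 3: waits 12, runs 12→20
Sum = 0+2+6+12 = 20.
FIFO (arrival order): Ticket 1 Ticket 2 Ticket 3 Ticket 4.
Ticket 1: waits 0, runs 0→2
Ticket 2: waits 2, runs 2→8
Ticket 3: waits 8, runs 8→16
Ticket 4: waits 16, runs 16→20
Sum = 0+2+8+16 = 26.
Difference = 20 − 26 = -6.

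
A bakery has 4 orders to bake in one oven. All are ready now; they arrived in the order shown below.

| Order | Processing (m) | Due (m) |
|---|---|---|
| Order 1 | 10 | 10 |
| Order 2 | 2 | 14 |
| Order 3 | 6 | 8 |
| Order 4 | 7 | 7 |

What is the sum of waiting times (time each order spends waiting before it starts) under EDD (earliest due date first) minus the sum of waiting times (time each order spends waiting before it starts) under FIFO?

EDD (increasing due date): Order 4 Order 3 Order 1 Order 2.
Order 4: waits 0, runs 0→7
Order 3: waits 7, runs 7→13
Order 1: waits 13, runs 13→23
Order 2: waits 23, runs 23→25
Sum = 0+7+13+23 = 43.
FIFO (arrival order): Order 1 Order 2 Order 3 Order 4.
Order 1: waits 0, runs 0→10
Order 2: waits 10, runs 10→12
Order 3: waits 12, runs 12→18
Order 4: waits 18, runs 18→25
Sum = 0+10+12+18 = 40.
Difference = 43 − 40 = 3.

3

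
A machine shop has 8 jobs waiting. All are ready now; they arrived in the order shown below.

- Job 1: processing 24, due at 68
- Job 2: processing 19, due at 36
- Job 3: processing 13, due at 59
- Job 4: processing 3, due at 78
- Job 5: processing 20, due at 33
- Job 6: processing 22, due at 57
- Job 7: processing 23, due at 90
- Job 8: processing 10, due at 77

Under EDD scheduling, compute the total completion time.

EDD (increasing due date): Job 5 Job 2 Job 6 Job 3 Job 1 Job 8 Job 4 Job 7.
Job 5: 0→20
Job 2: 20→39
Job 6: 39→61
Job 3: 61→74
Job 1: 74→98
Job 8: 98→108
Job 4: 108→111
Job 7: 111→134
Sum = 20+39+61+74+98+108+111+134 = 645.

645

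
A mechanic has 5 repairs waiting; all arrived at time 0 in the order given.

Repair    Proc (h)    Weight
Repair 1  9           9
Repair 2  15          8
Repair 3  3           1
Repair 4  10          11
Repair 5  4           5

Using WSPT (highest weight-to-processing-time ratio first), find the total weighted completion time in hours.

WSPT (decreasing weight/processing-time ratio): Repair 5 Repair 4 Repair 1 Repair 2 Repair 3.
Repair 5: finishes 4, weight 5, w·C = 20
Repair 4: finishes 14, weight 11, w·C = 154
Repair 1: finishes 23, weight 9, w·C = 207
Repair 2: finishes 38, weight 8, w·C = 304
Repair 3: finishes 41, weight 1, w·C = 41
Sum = 20+154+207+304+41 = 726.

726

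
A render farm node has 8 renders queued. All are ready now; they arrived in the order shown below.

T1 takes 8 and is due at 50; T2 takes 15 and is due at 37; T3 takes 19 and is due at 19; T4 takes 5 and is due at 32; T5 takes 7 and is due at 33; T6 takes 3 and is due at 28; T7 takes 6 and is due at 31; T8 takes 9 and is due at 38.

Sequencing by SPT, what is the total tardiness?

SPT (increasing processing time): T6 T4 T7 T5 T1 T8 T2 T3.
T6: 0→3, due 28, tardiness 0
T4: 3→8, due 32, tardiness 0
T7: 8→14, due 31, tardiness 0
T5: 14→21, due 33, tardiness 0
T1: 21→29, due 50, tardiness 0
T8: 29→38, due 38, tardiness 0
T2: 38→53, due 37, tardiness 16
T3: 53→72, due 19, tardiness 53
Sum = 0+0+0+0+0+0+16+53 = 69.

69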